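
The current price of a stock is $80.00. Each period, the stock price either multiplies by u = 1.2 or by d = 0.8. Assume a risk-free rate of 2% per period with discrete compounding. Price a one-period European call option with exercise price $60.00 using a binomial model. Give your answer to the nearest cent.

$21.18

Risk-neutral probability p = (1 + 0.02 − 0.8)/(1.2 − 0.8) = 0.2200/0.4000 = 0.5500
Terminal stock prices: S_u = 96, S_d = 64
Terminal payoffs (S − K): max(36, 0) = 36, max(4, 0) = 4
Node 0 (S = 80): V_0 = 1/1.02·[0.5500·36.0000 + 0.4500·4.0000] = 21.1765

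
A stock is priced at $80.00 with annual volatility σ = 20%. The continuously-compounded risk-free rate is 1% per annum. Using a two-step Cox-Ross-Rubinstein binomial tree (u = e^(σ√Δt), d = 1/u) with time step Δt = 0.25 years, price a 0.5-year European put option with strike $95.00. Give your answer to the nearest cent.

CRR parameters: u = e^(σ√Δt) = e^(0.2·√0.25) = 1.1052, d = 1/u = 0.9048
Per-period rate: rΔt = 0.01·0.25 = 0.0025, so R = e^0.0025 = 1.0025
Risk-neutral probability p = (e^0.0025 − 0.9048)/(1.1052 − 0.9048) = 0.0977/0.2003 = 0.4875
Terminal stock prices: S_uu = 97.71, S_ud = 80, S_dd = 65.5
Terminal payoffs (K − S): max(-2.712, 0) = 0, max(15, 0) = 15, max(29.5, 0) = 29.5
Node u (S = 88.41): V_u = e^(−0.0025)·[0.4875·0.0000 + 0.5125·15.0000] = 7.6681
Node d (S = 72.39): V_d = e^(−0.0025)·[0.4875·15.0000 + 0.5125·29.5015] = 22.3758
Node 0 (S = 80): V_0 = e^(−0.0025)·[0.4875·7.6681 + 0.5125·22.3758] = 15.1676

$15.17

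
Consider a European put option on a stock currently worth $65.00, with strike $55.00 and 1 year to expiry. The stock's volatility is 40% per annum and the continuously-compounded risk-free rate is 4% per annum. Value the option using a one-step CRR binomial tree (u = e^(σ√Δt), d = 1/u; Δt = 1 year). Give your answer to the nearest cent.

$6.03

CRR parameters: u = e^(σ√Δt) = e^(0.4·√1) = 1.4918, d = 1/u = 0.6703
Per-period rate: rΔt = 0.04·1 = 0.04, so R = e^0.04 = 1.0408
Risk-neutral probability p = (e^0.04 − 0.6703)/(1.4918 − 0.6703) = 0.3705/0.8215 = 0.4510
Terminal stock prices: S_u = 96.97, S_d = 43.57
Terminal payoffs (K − S): max(-41.97, 0) = 0, max(11.43, 0) = 11.43
Node 0 (S = 65): V_0 = e^(−0.04)·[0.4510·0.0000 + 0.5490·11.4292] = 6.0287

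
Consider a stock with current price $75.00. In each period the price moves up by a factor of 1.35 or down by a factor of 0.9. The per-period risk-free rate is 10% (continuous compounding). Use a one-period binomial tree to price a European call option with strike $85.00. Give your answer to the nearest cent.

Risk-neutral probability p = (e^0.1 − 0.9)/(1.35 − 0.9) = 0.2052/0.4500 = 0.4559
Terminal stock prices: S_u = 101.2, S_d = 67.5
Terminal payoffs (S − K): max(16.25, 0) = 16.25, max(-17.5, 0) = 0
Node 0 (S = 75): V_0 = e^(−0.1)·[0.4559·16.2500 + 0.5441·0.0000] = 6.7039

$6.70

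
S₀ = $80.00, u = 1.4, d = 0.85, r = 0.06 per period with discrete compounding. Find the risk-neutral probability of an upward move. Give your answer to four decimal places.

Risk-neutral probability p = (1 + 0.06 − 0.85)/(1.4 − 0.85) = 0.2100/0.5500 = 0.3818

p = 0.3818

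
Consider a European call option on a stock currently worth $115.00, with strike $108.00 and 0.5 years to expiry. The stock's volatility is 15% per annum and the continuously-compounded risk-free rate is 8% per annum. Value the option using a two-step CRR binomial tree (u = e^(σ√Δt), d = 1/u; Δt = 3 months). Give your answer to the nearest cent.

CRR parameters: u = e^(σ√Δt) = e^(0.15·√0.25) = 1.0779, d = 1/u = 0.9277
Per-period rate: rΔt = 0.08·0.25 = 0.02, so R = e^0.02 = 1.0202
Risk-neutral probability p = (e^0.02 − 0.9277)/(1.0779 − 0.9277) = 0.0925/0.1501 = 0.6158
Terminal stock prices: S_uu = 133.6, S_ud = 115, S_dd = 98.98
Terminal payoffs (S − K): max(25.61, 0) = 25.61, max(7, 0) = 7, max(-9.019, 0) = 0
Node u (S = 124): V_u = e^(−0.02)·[0.6158·25.6109 + 0.3842·7.0000] = 18.0952
Node d (S = 106.7): V_d = e^(−0.02)·[0.6158·7.0000 + 0.3842·0.0000] = 4.2253
Node 0 (S = 115): V_0 = e^(−0.02)·[0.6158·18.0952 + 0.3842·4.2253] = 12.5137

$12.51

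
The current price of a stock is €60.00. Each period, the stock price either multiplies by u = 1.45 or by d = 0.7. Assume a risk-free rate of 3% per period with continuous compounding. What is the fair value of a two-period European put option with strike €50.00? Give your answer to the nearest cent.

€6.07

Risk-neutral probability p = (e^0.03 − 0.7)/(1.45 − 0.7) = 0.3305/0.7500 = 0.4406
Terminal stock prices: S_uu = 126.2, S_ud = 60.9, S_dd = 29.4
Terminal payoffs (K − S): max(-76.15, 0) = 0, max(-10.9, 0) = 0, max(20.6, 0) = 20.6
Node u (S = 87): V_u = e^(−0.03)·[0.4406·0.0000 + 0.5594·0.0000] = 0.0000
Node d (S = 42): V_d = e^(−0.03)·[0.4406·0.0000 + 0.5594·20.6000] = 11.1829
Node 0 (S = 60): V_0 = e^(−0.03)·[0.4406·0.0000 + 0.5594·11.1829] = 6.0708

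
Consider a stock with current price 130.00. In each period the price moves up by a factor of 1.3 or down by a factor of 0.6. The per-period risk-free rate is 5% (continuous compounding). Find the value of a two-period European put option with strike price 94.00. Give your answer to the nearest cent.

5.39

Risk-neutral probability p = (e^0.05 − 0.6)/(1.3 − 0.6) = 0.4513/0.7000 = 0.6447
Terminal stock prices: S_uu = 219.7, S_ud = 101.4, S_dd = 46.8
Terminal payoffs (K − S): max(-125.7, 0) = 0, max(-7.4, 0) = 0, max(47.2, 0) = 47.2
Node u (S = 169): V_u = e^(−0.05)·[0.6447·0.0000 + 0.3553·0.0000] = 0.0000
Node d (S = 78): V_d = e^(−0.05)·[0.6447·0.0000 + 0.3553·47.2000] = 15.9535
Node 0 (S = 130): V_0 = e^(−0.05)·[0.6447·0.0000 + 0.3553·15.9535] = 5.3922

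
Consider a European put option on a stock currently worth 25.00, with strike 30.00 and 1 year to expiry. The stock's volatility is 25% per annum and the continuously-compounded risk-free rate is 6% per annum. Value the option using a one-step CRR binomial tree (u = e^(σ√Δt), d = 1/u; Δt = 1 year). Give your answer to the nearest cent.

4.36

CRR parameters: u = e^(σ√Δt) = e^(0.25·√1) = 1.2840, d = 1/u = 0.7788
Per-period rate: rΔt = 0.06·1 = 0.06, so R = e^0.06 = 1.0618
Risk-neutral probability p = (e^0.06 − 0.7788)/(1.2840 − 0.7788) = 0.2830/0.5052 = 0.5602
Terminal stock prices: S_u = 32.1, S_d = 19.47
Terminal payoffs (K − S): max(-2.101, 0) = 0, max(10.53, 0) = 10.53
Node 0 (S = 25): V_0 = e^(−0.06)·[0.5602·0.0000 + 0.4398·10.5300] = 4.3612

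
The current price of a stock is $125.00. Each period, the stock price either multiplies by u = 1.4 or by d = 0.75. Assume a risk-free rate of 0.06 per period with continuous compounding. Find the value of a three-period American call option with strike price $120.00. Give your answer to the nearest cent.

$39.70

Risk-neutral probability p = (e^0.06 − 0.75)/(1.4 − 0.75) = 0.3118/0.6500 = 0.4797
Terminal stock prices: S_uuu = 343, S_uud = 183.7, S_udd = 98.44, S_ddd = 52.73
Terminal payoffs (S − K): max(223, 0) = 223, max(63.75, 0) = 63.75, max(-21.56, 0) = 0, max(-67.27, 0) = 0
Node uu (S = 245): continuation = e^(−0.06)·[0.4797·223.0000 + 0.5203·63.7500] = 131.9883; exercise value = 125.0000 ≤ continuation, so V_uu = 131.9883
Node ud (S = 131.2): continuation = e^(−0.06)·[0.4797·63.7500 + 0.5203·0.0000] = 28.8029; exercise value = 11.2500 ≤ continuation, so V_ud = 28.8029
Node dd (S = 70.31): continuation = e^(−0.06)·[0.4797·0.0000 + 0.5203·0.0000] = 0.0000; exercise value = 0.0000 ≤ continuation, so V_dd = 0.0000
Node u (S = 175): continuation = e^(−0.06)·[0.4797·131.9883 + 0.5203·28.8029] = 73.7457; exercise value = 55.0000 ≤ continuation, so V_u = 73.7457
Node d (S = 93.75): continuation = e^(−0.06)·[0.4797·28.8029 + 0.5203·0.0000] = 13.0134; exercise value = 0.0000 ≤ continuation, so V_d = 13.0134
Node 0 (S = 125): continuation = e^(−0.06)·[0.4797·73.7457 + 0.5203·13.0134] = 39.6951; exercise value = 5.0000 ≤ continuation, so V_0 = 39.6951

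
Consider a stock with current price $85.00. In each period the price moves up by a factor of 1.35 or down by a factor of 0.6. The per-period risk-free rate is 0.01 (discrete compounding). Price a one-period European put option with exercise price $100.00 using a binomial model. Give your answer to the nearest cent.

$21.99

Risk-neutral probability p = (1 + 0.01 − 0.6)/(1.35 − 0.6) = 0.4100/0.7500 = 0.5467
Terminal stock prices: S_u = 114.8, S_d = 51
Terminal payoffs (K − S): max(-14.75, 0) = 0, max(49, 0) = 49
Node 0 (S = 85): V_0 = 1/1.01·[0.5467·0.0000 + 0.4533·49.0000] = 21.9934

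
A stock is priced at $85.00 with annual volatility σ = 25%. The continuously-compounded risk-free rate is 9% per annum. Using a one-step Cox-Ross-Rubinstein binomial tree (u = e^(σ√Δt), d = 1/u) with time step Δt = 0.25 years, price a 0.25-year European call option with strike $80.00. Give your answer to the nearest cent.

$8.93

CRR parameters: u = e^(σ√Δt) = e^(0.25·√0.25) = 1.1331, d = 1/u = 0.8825
Per-period rate: rΔt = 0.09·0.25 = 0.0225, so R = e^0.0225 = 1.0228
Risk-neutral probability p = (e^0.0225 − 0.8825)/(1.1331 − 0.8825) = 0.1403/0.2507 = 0.5596
Terminal stock prices: S_u = 96.32, S_d = 75.01
Terminal payoffs (S − K): max(16.32, 0) = 16.32, max(-4.988, 0) = 0
Node 0 (S = 85): V_0 = e^(−0.0225)·[0.5596·16.3176 + 0.4404·0.0000] = 8.9278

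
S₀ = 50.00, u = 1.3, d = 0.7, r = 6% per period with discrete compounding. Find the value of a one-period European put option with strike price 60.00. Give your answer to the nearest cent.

Risk-neutral probability p = (1 + 0.06 − 0.7)/(1.3 − 0.7) = 0.3600/0.6000 = 0.6000
Terminal stock prices: S_u = 65, S_d = 35
Terminal payoffs (K − S): max(-5, 0) = 0, max(25, 0) = 25
Node 0 (S = 50): V_0 = 1/1.06·[0.6000·0.0000 + 0.4000·25.0000] = 9.4340

9.43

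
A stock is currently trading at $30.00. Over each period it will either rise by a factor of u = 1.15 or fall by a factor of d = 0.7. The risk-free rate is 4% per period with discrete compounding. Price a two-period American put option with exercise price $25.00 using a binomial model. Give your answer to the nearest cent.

Risk-neutral probability p = (1 + 0.04 − 0.7)/(1.15 − 0.7) = 0.3400/0.4500 = 0.7556
Terminal stock prices: S_uu = 39.67, S_ud = 24.15, S_dd = 14.7
Terminal payoffs (K − S): max(-14.67, 0) = 0, max(0.85, 0) = 0.85, max(10.3, 0) = 10.3
Node u (S = 34.5): continuation = 1/1.04·[0.7556·0.0000 + 0.2444·0.8500] = 0.1998; exercise value = 0.0000 ≤ continuation, so V_u = 0.1998
Node d (S = 21): continuation = 1/1.04·[0.7556·0.8500 + 0.2444·10.3000] = 3.0385; exercise value = 4.0000 > continuation, so V_d = 4.0000 (exercise)
Node 0 (S = 30): continuation = 1/1.04·[0.7556·0.1998 + 0.2444·4.0000] = 1.0853; exercise value = 0.0000 ≤ continuation, so V_0 = 1.0853

$1.09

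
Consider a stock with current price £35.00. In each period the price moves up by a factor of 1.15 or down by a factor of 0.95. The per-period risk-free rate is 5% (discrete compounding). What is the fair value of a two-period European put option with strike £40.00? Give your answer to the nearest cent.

Risk-neutral probability p = (1 + 0.05 − 0.95)/(1.15 − 0.95) = 0.1000/0.2000 = 0.5000
Terminal stock prices: S_uu = 46.29, S_ud = 38.24, S_dd = 31.59
Terminal payoffs (K − S): max(-6.287, 0) = 0, max(1.763, 0) = 1.763, max(8.413, 0) = 8.413
Node u (S = 40.25): V_u = 1/1.05·[0.5000·0.0000 + 0.5000·1.7625] = 0.8393
Node d (S = 33.25): V_d = 1/1.05·[0.5000·1.7625 + 0.5000·8.4125] = 4.8452
Node 0 (S = 35): V_0 = 1/1.05·[0.5000·0.8393 + 0.5000·4.8452] = 2.7069

£2.71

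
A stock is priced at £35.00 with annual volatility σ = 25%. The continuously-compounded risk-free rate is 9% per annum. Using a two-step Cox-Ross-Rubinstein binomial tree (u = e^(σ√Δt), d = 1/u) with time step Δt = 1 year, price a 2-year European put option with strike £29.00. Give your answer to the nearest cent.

£0.92

CRR parameters: u = e^(σ√Δt) = e^(0.25·√1) = 1.2840, d = 1/u = 0.7788
Per-period rate: rΔt = 0.09·1 = 0.09, so R = e^0.09 = 1.0942
Risk-neutral probability p = (e^0.09 − 0.7788)/(1.2840 − 0.7788) = 0.3154/0.5052 = 0.6242
Terminal stock prices: S_uu = 57.71, S_ud = 35, S_dd = 21.23
Terminal payoffs (K − S): max(-28.71, 0) = 0, max(-6, 0) = 0, max(7.771, 0) = 7.771
Node u (S = 44.94): V_u = e^(−0.09)·[0.6242·0.0000 + 0.3758·0.0000] = 0.0000
Node d (S = 27.26): V_d = e^(−0.09)·[0.6242·0.0000 + 0.3758·7.7714] = 2.6690
Node 0 (S = 35): V_0 = e^(−0.09)·[0.6242·0.0000 + 0.3758·2.6690] = 0.9166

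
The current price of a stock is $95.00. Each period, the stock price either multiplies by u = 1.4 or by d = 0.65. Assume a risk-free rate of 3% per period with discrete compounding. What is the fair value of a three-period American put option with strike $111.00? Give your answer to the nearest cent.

$29.77

Risk-neutral probability p = (1 + 0.03 − 0.65)/(1.4 − 0.65) = 0.3800/0.7500 = 0.5067
Terminal stock prices: S_uuu = 260.7, S_uud = 121, S_udd = 56.19, S_ddd = 26.09
Terminal payoffs (K − S): max(-149.7, 0) = 0, max(-10.03, 0) = 0, max(54.81, 0) = 54.81, max(84.91, 0) = 84.91
Node uu (S = 186.2): continuation = 1/1.03·[0.5067·0.0000 + 0.4933·0.0000] = 0.0000; exercise value = 0.0000 ≤ continuation, so V_uu = 0.0000
Node ud (S = 86.45): continuation = 1/1.03·[0.5067·0.0000 + 0.4933·54.8075] = 26.2508; exercise value = 24.5500 ≤ continuation, so V_ud = 26.2508
Node dd (S = 40.14): continuation = 1/1.03·[0.5067·54.8075 + 0.4933·84.9106] = 67.6295; exercise value = 70.8625 > continuation, so V_dd = 70.8625 (exercise)
Node u (S = 133): continuation = 1/1.03·[0.5067·0.0000 + 0.4933·26.2508] = 12.5732; exercise value = 0.0000 ≤ continuation, so V_u = 12.5732
Node d (S = 61.75): continuation = 1/1.03·[0.5067·26.2508 + 0.4933·70.8625] = 46.8537; exercise value = 49.2500 > continuation, so V_d = 49.2500 (exercise)
Node 0 (S = 95): continuation = 1/1.03·[0.5067·12.5732 + 0.4933·49.2500] = 29.7739; exercise value = 16.0000 ≤ continuation, so V_0 = 29.7739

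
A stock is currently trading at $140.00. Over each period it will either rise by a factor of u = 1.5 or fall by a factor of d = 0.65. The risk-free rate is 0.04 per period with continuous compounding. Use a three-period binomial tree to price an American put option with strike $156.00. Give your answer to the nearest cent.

$42.10

Risk-neutral probability p = (e^0.04 − 0.65)/(1.5 − 0.65) = 0.3908/0.8500 = 0.4598
Terminal stock prices: S_uuu = 472.5, S_uud = 204.8, S_udd = 88.73, S_ddd = 38.45
Terminal payoffs (K − S): max(-316.5, 0) = 0, max(-48.75, 0) = 0, max(67.27, 0) = 67.27, max(117.6, 0) = 117.6
Node uu (S = 315): continuation = e^(−0.04)·[0.4598·0.0000 + 0.5402·0.0000] = 0.0000; exercise value = 0.0000 ≤ continuation, so V_uu = 0.0000
Node ud (S = 136.5): continuation = e^(−0.04)·[0.4598·0.0000 + 0.5402·67.2750] = 34.9184; exercise value = 19.5000 ≤ continuation, so V_ud = 34.9184
Node dd (S = 59.15): continuation = e^(−0.04)·[0.4598·67.2750 + 0.5402·117.5525] = 90.7332; exercise value = 96.8500 > continuation, so V_dd = 96.8500 (exercise)
Node u (S = 210): continuation = e^(−0.04)·[0.4598·0.0000 + 0.5402·34.9184] = 18.1241; exercise value = 0.0000 ≤ continuation, so V_u = 18.1241
Node d (S = 91): continuation = e^(−0.04)·[0.4598·34.9184 + 0.5402·96.8500] = 65.6942; exercise value = 65.0000 ≤ continuation, so V_d = 65.6942
Node 0 (S = 140): continuation = e^(−0.04)·[0.4598·18.1241 + 0.5402·65.6942] = 42.1042; exercise value = 16.0000 ≤ continuation, so V_0 = 42.1042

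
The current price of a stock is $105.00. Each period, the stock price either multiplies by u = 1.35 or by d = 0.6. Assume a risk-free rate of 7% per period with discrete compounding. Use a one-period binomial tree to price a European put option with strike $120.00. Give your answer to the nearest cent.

Risk-neutral probability p = (1 + 0.07 − 0.6)/(1.35 − 0.6) = 0.4700/0.7500 = 0.6267
Terminal stock prices: S_u = 141.8, S_d = 63
Terminal payoffs (K − S): max(-21.75, 0) = 0, max(57, 0) = 57
Node 0 (S = 105): V_0 = 1/1.07·[0.6267·0.0000 + 0.3733·57.0000] = 19.8879

$19.89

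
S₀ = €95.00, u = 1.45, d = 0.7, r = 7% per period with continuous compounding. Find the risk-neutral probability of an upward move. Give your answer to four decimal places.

p = 0.4967

Risk-neutral probability p = (e^0.07 − 0.7)/(1.45 − 0.7) = 0.3725/0.7500 = 0.4967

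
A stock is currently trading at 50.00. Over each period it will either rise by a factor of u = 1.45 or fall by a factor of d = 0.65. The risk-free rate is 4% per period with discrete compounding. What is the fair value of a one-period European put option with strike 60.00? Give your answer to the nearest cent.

Risk-neutral probability p = (1 + 0.04 − 0.65)/(1.45 − 0.65) = 0.3900/0.8000 = 0.4875
Terminal stock prices: S_u = 72.5, S_d = 32.5
Terminal payoffs (K − S): max(-12.5, 0) = 0, max(27.5, 0) = 27.5
Node 0 (S = 50): V_0 = 1/1.04·[0.4875·0.0000 + 0.5125·27.5000] = 13.5517

13.55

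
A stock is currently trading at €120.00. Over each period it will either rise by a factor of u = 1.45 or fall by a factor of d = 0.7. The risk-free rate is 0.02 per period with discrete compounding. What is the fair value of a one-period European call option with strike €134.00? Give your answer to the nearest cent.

€16.73

Risk-neutral probability p = (1 + 0.02 − 0.7)/(1.45 − 0.7) = 0.3200/0.7500 = 0.4267
Terminal stock prices: S_u = 174, S_d = 84
Terminal payoffs (S − K): max(40, 0) = 40, max(-50, 0) = 0
Node 0 (S = 120): V_0 = 1/1.02·[0.4267·40.0000 + 0.5733·0.0000] = 16.7320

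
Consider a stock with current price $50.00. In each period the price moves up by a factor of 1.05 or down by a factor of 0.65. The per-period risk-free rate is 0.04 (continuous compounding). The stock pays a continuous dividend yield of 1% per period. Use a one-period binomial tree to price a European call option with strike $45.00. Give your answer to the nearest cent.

$6.85

Per-period risk-free factor R = e^0.04 = 1.0408; dividend-adjusted growth = e^(0.04−0.01) = 1.0305.
Risk-neutral probability p = (1.0305 − 0.65)/(1.05 − 0.65) = 0.3805/0.4000 = 0.9511
Terminal stock prices: S_u = 52.5, S_d = 32.5
Terminal payoffs (S − K): max(7.5, 0) = 7.5, max(-12.5, 0) = 0
Node 0 (S = 50): V_0 = e^(−0.04)·[0.9511·7.5000 + 0.0489·0.0000] = 6.8538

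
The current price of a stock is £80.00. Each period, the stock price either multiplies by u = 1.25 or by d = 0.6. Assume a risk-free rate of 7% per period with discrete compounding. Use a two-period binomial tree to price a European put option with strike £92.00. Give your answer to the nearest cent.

Risk-neutral probability p = (1 + 0.07 − 0.6)/(1.25 − 0.6) = 0.4700/0.6500 = 0.7231
Terminal stock prices: S_uu = 125, S_ud = 60, S_dd = 28.8
Terminal payoffs (K − S): max(-33, 0) = 0, max(32, 0) = 32, max(63.2, 0) = 63.2
Node u (S = 100): V_u = 1/1.07·[0.7231·0.0000 + 0.2769·32.0000] = 8.2818
Node d (S = 48): V_d = 1/1.07·[0.7231·32.0000 + 0.2769·63.2000] = 37.9813
Node 0 (S = 80): V_0 = 1/1.07·[0.7231·8.2818 + 0.2769·37.9813] = 15.4264

£15.43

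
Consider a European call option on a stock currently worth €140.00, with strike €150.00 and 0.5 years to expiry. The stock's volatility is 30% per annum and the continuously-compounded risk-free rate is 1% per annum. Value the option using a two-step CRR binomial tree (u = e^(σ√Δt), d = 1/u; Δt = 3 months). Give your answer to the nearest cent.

€8.60

CRR parameters: u = e^(σ√Δt) = e^(0.3·√0.25) = 1.1618, d = 1/u = 0.8607
Per-period rate: rΔt = 0.01·0.25 = 0.0025, so R = e^0.0025 = 1.0025
Risk-neutral probability p = (e^0.0025 − 0.8607)/(1.1618 − 0.8607) = 0.1418/0.3011 = 0.4709
Terminal stock prices: S_uu = 189, S_ud = 140, S_dd = 103.7
Terminal payoffs (S − K): max(38.98, 0) = 38.98, max(-10, 0) = 0, max(-46.29, 0) = 0
Node u (S = 162.7): V_u = e^(−0.0025)·[0.4709·38.9802 + 0.5291·0.0000] = 18.3093
Node d (S = 120.5): V_d = e^(−0.0025)·[0.4709·0.0000 + 0.5291·0.0000] = 0.0000
Node 0 (S = 140): V_0 = e^(−0.0025)·[0.4709·18.3093 + 0.5291·0.0000] = 8.6000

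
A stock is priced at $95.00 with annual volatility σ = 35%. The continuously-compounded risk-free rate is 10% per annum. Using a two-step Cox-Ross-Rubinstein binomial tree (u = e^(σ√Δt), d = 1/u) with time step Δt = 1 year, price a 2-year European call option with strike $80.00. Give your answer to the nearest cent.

CRR parameters: u = e^(σ√Δt) = e^(0.35·√1) = 1.4191, d = 1/u = 0.7047
Per-period rate: rΔt = 0.1·1 = 0.1, so R = e^0.1 = 1.1052
Risk-neutral probability p = (e^0.1 − 0.7047)/(1.4191 − 0.7047) = 0.4005/0.7144 = 0.5606
Terminal stock prices: S_uu = 191.3, S_ud = 95, S_dd = 47.18
Terminal payoffs (S − K): max(111.3, 0) = 111.3, max(15, 0) = 15, max(-32.82, 0) = 0
Node u (S = 134.8): V_u = e^(−0.1)·[0.5606·111.3065 + 0.4394·15.0000] = 62.4244
Node d (S = 66.95): V_d = e^(−0.1)·[0.5606·15.0000 + 0.4394·0.0000] = 7.6088
Node 0 (S = 95): V_0 = e^(−0.1)·[0.5606·62.4244 + 0.4394·7.6088] = 34.6902

$34.69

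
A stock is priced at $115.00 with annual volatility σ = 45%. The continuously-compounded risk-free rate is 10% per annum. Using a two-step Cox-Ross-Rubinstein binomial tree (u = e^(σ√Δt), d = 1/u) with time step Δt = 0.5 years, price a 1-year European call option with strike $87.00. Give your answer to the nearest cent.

CRR parameters: u = e^(σ√Δt) = e^(0.45·√0.5) = 1.3746, d = 1/u = 0.7275
Per-period rate: rΔt = 0.1·0.5 = 0.05, so R = e^0.05 = 1.0513
Risk-neutral probability p = (e^0.05 − 0.7275)/(1.3746 − 0.7275) = 0.3238/0.6472 = 0.5003
Terminal stock prices: S_uu = 217.3, S_ud = 115, S_dd = 60.86
Terminal payoffs (S − K): max(130.3, 0) = 130.3, max(28, 0) = 28, max(-26.14, 0) = 0
Node u (S = 158.1): V_u = e^(−0.05)·[0.5003·130.3107 + 0.4997·28.0000] = 75.3276
Node d (S = 83.66): V_d = e^(−0.05)·[0.5003·28.0000 + 0.4997·0.0000] = 13.3262
Node 0 (S = 115): V_0 = e^(−0.05)·[0.5003·75.3276 + 0.4997·13.3262] = 42.1849

$42.18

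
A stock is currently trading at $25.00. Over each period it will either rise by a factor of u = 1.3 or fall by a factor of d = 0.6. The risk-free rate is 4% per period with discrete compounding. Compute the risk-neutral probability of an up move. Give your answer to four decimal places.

p = 0.6286

Risk-neutral probability p = (1 + 0.04 − 0.6)/(1.3 − 0.6) = 0.4400/0.7000 = 0.6286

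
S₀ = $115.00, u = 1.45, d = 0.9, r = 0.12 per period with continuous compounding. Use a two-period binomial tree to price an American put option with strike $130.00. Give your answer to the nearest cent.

$15.00

Risk-neutral probability p = (e^0.12 − 0.9)/(1.45 − 0.9) = 0.2275/0.5500 = 0.4136
Terminal stock prices: S_uu = 241.8, S_ud = 150.1, S_dd = 93.15
Terminal payoffs (K − S): max(-111.8, 0) = 0, max(-20.08, 0) = 0, max(36.85, 0) = 36.85
Node u (S = 166.8): continuation = e^(−0.12)·[0.4136·0.0000 + 0.5864·0.0000] = 0.0000; exercise value = 0.0000 ≤ continuation, so V_u = 0.0000
Node d (S = 103.5): continuation = e^(−0.12)·[0.4136·0.0000 + 0.5864·36.8500] = 19.1643; exercise value = 26.5000 > continuation, so V_d = 26.5000 (exercise)
Node 0 (S = 115): continuation = e^(−0.12)·[0.4136·0.0000 + 0.5864·26.5000] = 13.7817; exercise value = 15.0000 > continuation, so V_0 = 15.0000 (exercise)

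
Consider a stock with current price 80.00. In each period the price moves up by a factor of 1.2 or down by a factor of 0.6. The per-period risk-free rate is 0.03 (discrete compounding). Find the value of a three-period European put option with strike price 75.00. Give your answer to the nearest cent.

Risk-neutral probability p = (1 + 0.03 − 0.6)/(1.2 − 0.6) = 0.4300/0.6000 = 0.7167
Terminal stock prices: S_uuu = 138.2, S_uud = 69.12, S_udd = 34.56, S_ddd = 17.28
Terminal payoffs (K − S): max(-63.24, 0) = 0, max(5.88, 0) = 5.88, max(40.44, 0) = 40.44, max(57.72, 0) = 57.72
Node uu (S = 115.2): V_uu = 1/1.03·[0.7167·0.0000 + 0.2833·5.8800] = 1.6175
Node ud (S = 57.6): V_ud = 1/1.03·[0.7167·5.8800 + 0.2833·40.4400] = 15.2155
Node dd (S = 28.8): V_dd = 1/1.03·[0.7167·40.4400 + 0.2833·57.7200] = 44.0155
Node u (S = 96): V_u = 1/1.03·[0.7167·1.6175 + 0.2833·15.2155] = 5.3109
Node d (S = 48): V_d = 1/1.03·[0.7167·15.2155 + 0.2833·44.0155] = 22.6947
Node 0 (S = 80): V_0 = 1/1.03·[0.7167·5.3109 + 0.2833·22.6947] = 9.9382

9.94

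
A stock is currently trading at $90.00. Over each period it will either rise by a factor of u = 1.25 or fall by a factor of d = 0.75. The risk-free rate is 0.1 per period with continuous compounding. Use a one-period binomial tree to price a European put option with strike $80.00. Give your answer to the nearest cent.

$3.28

Risk-neutral probability p = (e^0.1 − 0.75)/(1.25 − 0.75) = 0.3552/0.5000 = 0.7103
Terminal stock prices: S_u = 112.5, S_d = 67.5
Terminal payoffs (K − S): max(-32.5, 0) = 0, max(12.5, 0) = 12.5
Node 0 (S = 90): V_0 = e^(−0.1)·[0.7103·0.0000 + 0.2897·12.5000] = 3.2762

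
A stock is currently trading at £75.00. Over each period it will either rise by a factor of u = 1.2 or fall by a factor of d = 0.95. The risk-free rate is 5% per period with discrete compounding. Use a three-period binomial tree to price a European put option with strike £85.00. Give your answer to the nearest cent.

Risk-neutral probability p = (1 + 0.05 − 0.95)/(1.2 − 0.95) = 0.1000/0.2500 = 0.4000
Terminal stock prices: S_uuu = 129.6, S_uud = 102.6, S_udd = 81.22, S_ddd = 64.3
Terminal payoffs (K − S): max(-44.6, 0) = 0, max(-17.6, 0) = 0, max(3.775, 0) = 3.775, max(20.7, 0) = 20.7
Node uu (S = 108): V_uu = 1/1.05·[0.4000·0.0000 + 0.6000·0.0000] = 0.0000
Node ud (S = 85.5): V_ud = 1/1.05·[0.4000·0.0000 + 0.6000·3.7750] = 2.1571
Node dd (S = 67.69): V_dd = 1/1.05·[0.4000·3.7750 + 0.6000·20.6969] = 13.2649
Node u (S = 90): V_u = 1/1.05·[0.4000·0.0000 + 0.6000·2.1571] = 1.2327
Node d (S = 71.25): V_d = 1/1.05·[0.4000·2.1571 + 0.6000·13.2649] = 8.4017
Node 0 (S = 75): V_0 = 1/1.05·[0.4000·1.2327 + 0.6000·8.4017] = 5.2706

£5.27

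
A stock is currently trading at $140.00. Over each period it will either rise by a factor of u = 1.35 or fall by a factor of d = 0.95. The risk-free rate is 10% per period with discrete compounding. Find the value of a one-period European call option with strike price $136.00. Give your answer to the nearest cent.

$18.07

Risk-neutral probability p = (1 + 0.1 − 0.95)/(1.35 − 0.95) = 0.1500/0.4000 = 0.3750
Terminal stock prices: S_u = 189, S_d = 133
Terminal payoffs (S − K): max(53, 0) = 53, max(-3, 0) = 0
Node 0 (S = 140): V_0 = 1/1.1·[0.3750·53.0000 + 0.6250·0.0000] = 18.0682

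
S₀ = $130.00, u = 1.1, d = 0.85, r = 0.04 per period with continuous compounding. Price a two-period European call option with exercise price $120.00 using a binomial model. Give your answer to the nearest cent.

Risk-neutral probability p = (e^0.04 − 0.85)/(1.1 − 0.85) = 0.1908/0.2500 = 0.7632
Terminal stock prices: S_uu = 157.3, S_ud = 121.5, S_dd = 93.92
Terminal payoffs (S − K): max(37.3, 0) = 37.3, max(1.55, 0) = 1.55, max(-26.08, 0) = 0
Node u (S = 143): V_u = e^(−0.04)·[0.7632·37.3000 + 0.2368·1.5500] = 27.7053
Node d (S = 110.5): V_d = e^(−0.04)·[0.7632·1.5500 + 0.2368·0.0000] = 1.1366
Node 0 (S = 130): V_0 = e^(−0.04)·[0.7632·27.7053 + 0.2368·1.1366] = 20.5753

$20.58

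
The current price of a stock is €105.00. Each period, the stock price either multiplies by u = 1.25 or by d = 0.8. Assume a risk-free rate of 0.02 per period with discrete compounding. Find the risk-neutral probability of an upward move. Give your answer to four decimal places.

Risk-neutral probability p = (1 + 0.02 − 0.8)/(1.25 − 0.8) = 0.2200/0.4500 = 0.4889

p = 0.4889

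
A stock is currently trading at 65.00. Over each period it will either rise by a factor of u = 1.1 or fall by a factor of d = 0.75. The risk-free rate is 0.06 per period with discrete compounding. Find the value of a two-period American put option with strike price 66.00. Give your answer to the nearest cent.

Risk-neutral probability p = (1 + 0.06 − 0.75)/(1.1 − 0.75) = 0.3100/0.3500 = 0.8857
Terminal stock prices: S_uu = 78.65, S_ud = 53.62, S_dd = 36.56
Terminal payoffs (K − S): max(-12.65, 0) = 0, max(12.38, 0) = 12.38, max(29.44, 0) = 29.44
Node u (S = 71.5): continuation = 1/1.06·[0.8857·0.0000 + 0.1143·12.3750] = 1.3342; exercise value = 0.0000 ≤ continuation, so V_u = 1.3342
Node d (S = 48.75): continuation = 1/1.06·[0.8857·12.3750 + 0.1143·29.4375] = 13.5142; exercise value = 17.2500 > continuation, so V_d = 17.2500 (exercise)
Node 0 (S = 65): continuation = 1/1.06·[0.8857·1.3342 + 0.1143·17.2500] = 2.9747; exercise value = 1.0000 ≤ continuation, so V_0 = 2.9747

2.97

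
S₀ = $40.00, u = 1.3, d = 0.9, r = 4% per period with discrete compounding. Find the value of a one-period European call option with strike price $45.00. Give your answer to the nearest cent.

Risk-neutral probability p = (1 + 0.04 − 0.9)/(1.3 − 0.9) = 0.1400/0.4000 = 0.3500
Terminal stock prices: S_u = 52, S_d = 36
Terminal payoffs (S − K): max(7, 0) = 7, max(-9, 0) = 0
Node 0 (S = 40): V_0 = 1/1.04·[0.3500·7.0000 + 0.6500·0.0000] = 2.3558

$2.36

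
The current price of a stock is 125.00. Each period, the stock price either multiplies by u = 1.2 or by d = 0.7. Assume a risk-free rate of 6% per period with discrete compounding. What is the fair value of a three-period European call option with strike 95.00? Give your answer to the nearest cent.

Risk-neutral probability p = (1 + 0.06 − 0.7)/(1.2 − 0.7) = 0.3600/0.5000 = 0.7200
Terminal stock prices: S_uuu = 216, S_uud = 126, S_udd = 73.5, S_ddd = 42.87
Terminal payoffs (S − K): max(121, 0) = 121, max(31, 0) = 31, max(-21.5, 0) = 0, max(-52.13, 0) = 0
Node uu (S = 180): V_uu = 1/1.06·[0.7200·121.0000 + 0.2800·31.0000] = 90.3774
Node ud (S = 105): V_ud = 1/1.06·[0.7200·31.0000 + 0.2800·0.0000] = 21.0566
Node dd (S = 61.25): V_dd = 1/1.06·[0.7200·0.0000 + 0.2800·0.0000] = 0.0000
Node u (S = 150): V_u = 1/1.06·[0.7200·90.3774 + 0.2800·21.0566] = 66.9505
Node d (S = 87.5): V_d = 1/1.06·[0.7200·21.0566 + 0.2800·0.0000] = 14.3026
Node 0 (S = 125): V_0 = 1/1.06·[0.7200·66.9505 + 0.2800·14.3026] = 49.2539

49.25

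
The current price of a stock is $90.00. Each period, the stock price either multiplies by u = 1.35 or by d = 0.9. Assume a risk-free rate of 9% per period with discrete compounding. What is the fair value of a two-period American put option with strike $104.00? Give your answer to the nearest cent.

Risk-neutral probability p = (1 + 0.09 − 0.9)/(1.35 − 0.9) = 0.1900/0.4500 = 0.4222
Terminal stock prices: S_uu = 164, S_ud = 109.4, S_dd = 72.9
Terminal payoffs (K − S): max(-60.03, 0) = 0, max(-5.35, 0) = 0, max(31.1, 0) = 31.1
Node u (S = 121.5): continuation = 1/1.09·[0.4222·0.0000 + 0.5778·0.0000] = 0.0000; exercise value = 0.0000 ≤ continuation, so V_u = 0.0000
Node d (S = 81): continuation = 1/1.09·[0.4222·0.0000 + 0.5778·31.1000] = 16.4852; exercise value = 23.0000 > continuation, so V_d = 23.0000 (exercise)
Node 0 (S = 90): continuation = 1/1.09·[0.4222·0.0000 + 0.5778·23.0000] = 12.1916; exercise value = 14.0000 > continuation, so V_0 = 14.0000 (exercise)

$14.00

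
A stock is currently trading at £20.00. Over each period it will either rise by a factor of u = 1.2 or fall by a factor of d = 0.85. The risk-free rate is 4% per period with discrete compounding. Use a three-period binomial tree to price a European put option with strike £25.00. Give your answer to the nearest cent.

Risk-neutral probability p = (1 + 0.04 − 0.85)/(1.2 − 0.85) = 0.1900/0.3500 = 0.5429
Terminal stock prices: S_uuu = 34.56, S_uud = 24.48, S_udd = 17.34, S_ddd = 12.28
Terminal payoffs (K − S): max(-9.56, 0) = 0, max(0.52, 0) = 0.52, max(7.66, 0) = 7.66, max(12.72, 0) = 12.72
Node uu (S = 28.8): V_uu = 1/1.04·[0.5429·0.0000 + 0.4571·0.5200] = 0.2286
Node ud (S = 20.4): V_ud = 1/1.04·[0.5429·0.5200 + 0.4571·7.6600] = 3.6385
Node dd (S = 14.45): V_dd = 1/1.04·[0.5429·7.6600 + 0.4571·12.7175] = 9.5885
Node u (S = 24): V_u = 1/1.04·[0.5429·0.2286 + 0.4571·3.6385] = 1.7186
Node d (S = 17): V_d = 1/1.04·[0.5429·3.6385 + 0.4571·9.5885] = 6.1139
Node 0 (S = 20): V_0 = 1/1.04·[0.5429·1.7186 + 0.4571·6.1139] = 3.5845

£3.58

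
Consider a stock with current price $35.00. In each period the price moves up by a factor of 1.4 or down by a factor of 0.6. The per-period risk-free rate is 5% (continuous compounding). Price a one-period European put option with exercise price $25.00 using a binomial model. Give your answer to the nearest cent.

$1.66

Risk-neutral probability p = (e^0.05 − 0.6)/(1.4 − 0.6) = 0.4513/0.8000 = 0.5641
Terminal stock prices: S_u = 49, S_d = 21
Terminal payoffs (K − S): max(-24, 0) = 0, max(4, 0) = 4
Node 0 (S = 35): V_0 = e^(−0.05)·[0.5641·0.0000 + 0.4359·4.0000] = 1.6586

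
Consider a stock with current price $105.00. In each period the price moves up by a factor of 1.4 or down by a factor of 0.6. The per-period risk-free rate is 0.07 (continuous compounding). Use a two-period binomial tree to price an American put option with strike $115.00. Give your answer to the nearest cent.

$25.48

Risk-neutral probability p = (e^0.07 − 0.6)/(1.4 − 0.6) = 0.4725/0.8000 = 0.5906
Terminal stock prices: S_uu = 205.8, S_ud = 88.2, S_dd = 37.8
Terminal payoffs (K − S): max(-90.8, 0) = 0, max(26.8, 0) = 26.8, max(77.2, 0) = 77.2
Node u (S = 147): continuation = e^(−0.07)·[0.5906·0.0000 + 0.4094·26.8000] = 10.2293; exercise value = 0.0000 ≤ continuation, so V_u = 10.2293
Node d (S = 63): continuation = e^(−0.07)·[0.5906·26.8000 + 0.4094·77.2000] = 44.2253; exercise value = 52.0000 > continuation, so V_d = 52.0000 (exercise)
Node 0 (S = 105): continuation = e^(−0.07)·[0.5906·10.2293 + 0.4094·52.0000] = 25.4811; exercise value = 10.0000 ≤ continuation, so V_0 = 25.4811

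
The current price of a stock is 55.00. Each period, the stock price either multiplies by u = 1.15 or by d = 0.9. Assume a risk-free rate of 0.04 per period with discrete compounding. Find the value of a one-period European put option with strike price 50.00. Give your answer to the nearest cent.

0.21

Risk-neutral probability p = (1 + 0.04 − 0.9)/(1.15 − 0.9) = 0.1400/0.2500 = 0.5600
Terminal stock prices: S_u = 63.25, S_d = 49.5
Terminal payoffs (K − S): max(-13.25, 0) = 0, max(0.5, 0) = 0.5
Node 0 (S = 55): V_0 = 1/1.04·[0.5600·0.0000 + 0.4400·0.5000] = 0.2115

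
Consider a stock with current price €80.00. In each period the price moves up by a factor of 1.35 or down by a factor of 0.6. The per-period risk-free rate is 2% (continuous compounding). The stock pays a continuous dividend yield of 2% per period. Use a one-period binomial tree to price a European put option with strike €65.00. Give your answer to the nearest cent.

€7.78

Per-period risk-free factor R = e^0.02 = 1.0202; dividend-adjusted growth = e^(0.02−0.02) = 1.0000.
Risk-neutral probability p = (1.0000 − 0.6)/(1.35 − 0.6) = 0.4000/0.7500 = 0.5333
Terminal stock prices: S_u = 108, S_d = 48
Terminal payoffs (K − S): max(-43, 0) = 0, max(17, 0) = 17
Node 0 (S = 80): V_0 = e^(−0.02)·[0.5333·0.0000 + 0.4667·17.0000] = 7.7762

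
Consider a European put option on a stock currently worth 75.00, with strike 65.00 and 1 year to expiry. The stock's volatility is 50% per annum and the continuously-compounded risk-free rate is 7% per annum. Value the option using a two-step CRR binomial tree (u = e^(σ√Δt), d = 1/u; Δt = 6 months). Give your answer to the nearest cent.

CRR parameters: u = e^(σ√Δt) = e^(0.5·√0.5) = 1.4241, d = 1/u = 0.7022
Per-period rate: rΔt = 0.07·0.5 = 0.035, so R = e^0.035 = 1.0356
Risk-neutral probability p = (e^0.035 − 0.7022)/(1.4241 − 0.7022) = 0.3334/0.7219 = 0.4619
Terminal stock prices: S_uu = 152.1, S_ud = 75, S_dd = 36.98
Terminal payoffs (K − S): max(-87.11, 0) = 0, max(-10, 0) = 0, max(28.02, 0) = 28.02
Node u (S = 106.8): V_u = e^(−0.035)·[0.4619·0.0000 + 0.5381·0.0000] = 0.0000
Node d (S = 52.66): V_d = e^(−0.035)·[0.4619·0.0000 + 0.5381·28.0198] = 14.5600
Node 0 (S = 75): V_0 = e^(−0.035)·[0.4619·0.0000 + 0.5381·14.5600] = 7.5658

7.57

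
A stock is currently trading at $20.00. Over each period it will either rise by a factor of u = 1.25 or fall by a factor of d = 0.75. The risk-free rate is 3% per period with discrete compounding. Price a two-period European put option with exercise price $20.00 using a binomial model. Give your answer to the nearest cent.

Risk-neutral probability p = (1 + 0.03 − 0.75)/(1.25 − 0.75) = 0.2800/0.5000 = 0.5600
Terminal stock prices: S_uu = 31.25, S_ud = 18.75, S_dd = 11.25
Terminal payoffs (K − S): max(-11.25, 0) = 0, max(1.25, 0) = 1.25, max(8.75, 0) = 8.75
Node u (S = 25): V_u = 1/1.03·[0.5600·0.0000 + 0.4400·1.2500] = 0.5340
Node d (S = 15): V_d = 1/1.03·[0.5600·1.2500 + 0.4400·8.7500] = 4.4175
Node 0 (S = 20): V_0 = 1/1.03·[0.5600·0.5340 + 0.4400·4.4175] = 2.1774

$2.18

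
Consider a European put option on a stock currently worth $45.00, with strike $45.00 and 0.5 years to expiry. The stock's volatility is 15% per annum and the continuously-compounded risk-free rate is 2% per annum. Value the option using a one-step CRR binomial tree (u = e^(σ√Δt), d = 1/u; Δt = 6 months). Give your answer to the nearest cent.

CRR parameters: u = e^(σ√Δt) = e^(0.15·√0.5) = 1.1119, d = 1/u = 0.8994
Per-period rate: rΔt = 0.02·0.5 = 0.01, so R = e^0.01 = 1.0101
Risk-neutral probability p = (e^0.01 − 0.8994)/(1.1119 − 0.8994) = 0.1107/0.2125 = 0.5208
Terminal stock prices: S_u = 50.04, S_d = 40.47
Terminal payoffs (K − S): max(-5.035, 0) = 0, max(4.529, 0) = 4.529
Node 0 (S = 45): V_0 = e^(−0.01)·[0.5208·0.0000 + 0.4792·4.5286] = 2.1485

$2.15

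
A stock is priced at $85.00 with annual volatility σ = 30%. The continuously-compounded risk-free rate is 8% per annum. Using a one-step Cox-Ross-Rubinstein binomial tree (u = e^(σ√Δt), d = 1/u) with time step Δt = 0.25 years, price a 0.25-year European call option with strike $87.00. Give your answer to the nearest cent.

$6.10

CRR parameters: u = e^(σ√Δt) = e^(0.3·√0.25) = 1.1618, d = 1/u = 0.8607
Per-period rate: rΔt = 0.08·0.25 = 0.02, so R = e^0.02 = 1.0202
Risk-neutral probability p = (e^0.02 − 0.8607)/(1.1618 − 0.8607) = 0.1595/0.3011 = 0.5297
Terminal stock prices: S_u = 98.76, S_d = 73.16
Terminal payoffs (S − K): max(11.76, 0) = 11.76, max(-13.84, 0) = 0
Node 0 (S = 85): V_0 = e^(−0.02)·[0.5297·11.7559 + 0.4703·0.0000] = 6.1033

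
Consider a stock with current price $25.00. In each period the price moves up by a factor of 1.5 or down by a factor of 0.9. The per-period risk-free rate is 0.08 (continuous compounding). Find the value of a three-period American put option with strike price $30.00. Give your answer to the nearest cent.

$5.00

Risk-neutral probability p = (e^0.08 − 0.9)/(1.5 − 0.9) = 0.1833/0.6000 = 0.3055
Terminal stock prices: S_uuu = 84.38, S_uud = 50.62, S_udd = 30.38, S_ddd = 18.23
Terminal payoffs (K − S): max(-54.38, 0) = 0, max(-20.62, 0) = 0, max(-0.375, 0) = 0, max(11.77, 0) = 11.77
Node uu (S = 56.25): continuation = e^(−0.08)·[0.3055·0.0000 + 0.6945·0.0000] = 0.0000; exercise value = 0.0000 ≤ continuation, so V_uu = 0.0000
Node ud (S = 33.75): continuation = e^(−0.08)·[0.3055·0.0000 + 0.6945·0.0000] = 0.0000; exercise value = 0.0000 ≤ continuation, so V_ud = 0.0000
Node dd (S = 20.25): continuation = e^(−0.08)·[0.3055·0.0000 + 0.6945·11.7750] = 7.5492; exercise value = 9.7500 > continuation, so V_dd = 9.7500 (exercise)
Node u (S = 37.5): continuation = e^(−0.08)·[0.3055·0.0000 + 0.6945·0.0000] = 0.0000; exercise value = 0.0000 ≤ continuation, so V_u = 0.0000
Node d (S = 22.5): continuation = e^(−0.08)·[0.3055·0.0000 + 0.6945·9.7500] = 6.2510; exercise value = 7.5000 > continuation, so V_d = 7.5000 (exercise)
Node 0 (S = 25): continuation = e^(−0.08)·[0.3055·0.0000 + 0.6945·7.5000] = 4.8084; exercise value = 5.0000 > continuation, so V_0 = 5.0000 (exercise)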